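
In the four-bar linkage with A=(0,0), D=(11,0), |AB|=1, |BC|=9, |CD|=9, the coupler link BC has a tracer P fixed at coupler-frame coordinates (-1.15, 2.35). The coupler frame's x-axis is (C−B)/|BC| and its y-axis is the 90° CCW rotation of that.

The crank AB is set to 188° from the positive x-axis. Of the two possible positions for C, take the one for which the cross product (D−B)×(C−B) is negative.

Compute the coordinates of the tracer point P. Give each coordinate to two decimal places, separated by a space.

A=(0,0), D=(11.00,0)
B = A + 1.00·(cos188°, sin188°) = (-0.9903, -0.1392)
|BD| = 11.9911
circle(B,9.00) ∩ circle(D,9.00): a=5.9955, h=6.7122
  candidates: C₊=(4.9270,6.6422) cross=80.486; C₋=(5.0828,-6.7813) cross=-80.486
  mode - wants cross < 0 → take C=(5.0828,-6.7813) (cross=-80.486)
ex = (C−B)/|BC| = (0.6748,-0.7380); ey = (0.7380,0.6748)
P = B + -1.15·ex + 2.35·ey = (-0.0319,2.2953)

-0.03 2.30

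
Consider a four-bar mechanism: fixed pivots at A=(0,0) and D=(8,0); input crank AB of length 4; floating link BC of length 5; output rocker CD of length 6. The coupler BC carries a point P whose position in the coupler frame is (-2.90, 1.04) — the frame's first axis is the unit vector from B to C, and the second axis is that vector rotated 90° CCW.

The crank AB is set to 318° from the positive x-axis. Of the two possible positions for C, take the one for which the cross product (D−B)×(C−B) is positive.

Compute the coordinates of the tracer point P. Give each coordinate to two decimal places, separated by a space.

A=(0,0), D=(8.00,0)
B = A + 4.00·(cos318°, sin318°) = (2.9726, -2.6765)
|BD| = 5.6955
circle(B,5.00) ∩ circle(D,6.00): a=1.8821, h=4.6323
  candidates: C₊=(2.4570,2.2968) cross=26.383; C₋=(6.8108,-5.8810) cross=-26.383
  mode + wants cross > 0 → take C=(2.4570,2.2968) (cross=26.383)
ex = (C−B)/|BC| = (-0.1031,0.9947); ey = (-0.9947,-0.1031)
P = B + -2.90·ex + 1.04·ey = (2.2371,-5.6683)

2.24 -5.67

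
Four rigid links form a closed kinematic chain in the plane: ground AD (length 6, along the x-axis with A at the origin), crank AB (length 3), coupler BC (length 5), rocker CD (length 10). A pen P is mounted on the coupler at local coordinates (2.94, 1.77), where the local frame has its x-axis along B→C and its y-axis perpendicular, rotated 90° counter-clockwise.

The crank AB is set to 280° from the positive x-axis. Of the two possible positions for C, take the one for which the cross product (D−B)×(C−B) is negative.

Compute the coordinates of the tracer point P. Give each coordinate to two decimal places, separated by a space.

1.90 -6.10

A=(0,0), D=(6.00,0)
B = A + 3.00·(cos280°, sin280°) = (0.5209, -2.9544)
|BD| = 6.2248
circle(B,5.00) ∩ circle(D,10.00): a=-2.9118, h=4.0646
  candidates: C₊=(-3.9712,-0.7588) cross=25.302; C₋=(-0.1129,-7.9141) cross=-25.302
  mode - wants cross < 0 → take C=(-0.1129,-7.9141) (cross=-25.302)
ex = (C−B)/|BC| = (-0.1268,-0.9919); ey = (0.9919,-0.1268)
P = B + 2.94·ex + 1.77·ey = (1.9040,-6.0951)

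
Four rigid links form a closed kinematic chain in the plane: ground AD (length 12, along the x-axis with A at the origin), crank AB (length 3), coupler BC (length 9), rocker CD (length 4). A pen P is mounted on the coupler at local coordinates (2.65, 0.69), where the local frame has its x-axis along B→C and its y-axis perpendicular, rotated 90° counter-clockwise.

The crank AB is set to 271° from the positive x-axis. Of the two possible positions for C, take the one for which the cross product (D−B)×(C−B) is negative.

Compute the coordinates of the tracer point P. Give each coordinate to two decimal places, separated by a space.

A=(0,0), D=(12.00,0)
B = A + 3.00·(cos271°, sin271°) = (0.0524, -2.9995)
|BD| = 12.3184
circle(B,9.00) ∩ circle(D,4.00): a=8.7975, h=1.8983
  candidates: C₊=(8.1229,0.9838) cross=23.384; C₋=(9.0473,-2.6985) cross=-23.384
  mode - wants cross < 0 → take C=(9.0473,-2.6985) (cross=-23.384)
ex = (C−B)/|BC| = (0.9994,0.0335); ey = (-0.0335,0.9994)
P = B + 2.65·ex + 0.69·ey = (2.6778,-2.2213)

2.68 -2.22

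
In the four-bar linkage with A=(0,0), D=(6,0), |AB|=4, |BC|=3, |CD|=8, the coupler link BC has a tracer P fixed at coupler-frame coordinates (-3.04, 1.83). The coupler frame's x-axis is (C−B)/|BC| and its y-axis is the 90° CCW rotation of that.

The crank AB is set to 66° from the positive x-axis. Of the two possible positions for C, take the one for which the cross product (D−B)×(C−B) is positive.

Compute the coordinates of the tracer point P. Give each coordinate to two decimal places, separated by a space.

-0.13 0.57

A=(0,0), D=(6.00,0)
B = A + 4.00·(cos66°, sin66°) = (1.6269, 3.6542)
|BD| = 5.6988
circle(B,3.00) ∩ circle(D,8.00): a=-1.9761, h=2.2572
  candidates: C₊=(1.5579,6.6534) cross=12.863; C₋=(-1.3368,3.1892) cross=-12.863
  mode + wants cross > 0 → take C=(1.5579,6.6534) (cross=12.863)
ex = (C−B)/|BC| = (-0.0230,0.9997); ey = (-0.9997,-0.0230)
P = B + -3.04·ex + 1.83·ey = (-0.1326,0.5729)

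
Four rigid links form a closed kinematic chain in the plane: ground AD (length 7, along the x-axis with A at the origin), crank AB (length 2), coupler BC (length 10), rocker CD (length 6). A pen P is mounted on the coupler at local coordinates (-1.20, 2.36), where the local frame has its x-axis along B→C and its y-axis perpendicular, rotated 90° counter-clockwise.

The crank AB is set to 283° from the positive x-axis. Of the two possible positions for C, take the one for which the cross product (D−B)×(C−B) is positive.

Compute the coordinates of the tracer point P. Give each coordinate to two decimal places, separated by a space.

-2.15 -1.46

A=(0,0), D=(7.00,0)
B = A + 2.00·(cos283°, sin283°) = (0.4499, -1.9487)
|BD| = 6.8338
circle(B,10.00) ∩ circle(D,6.00): a=8.0995, h=5.8650
  candidates: C₊=(6.5406,5.9824) cross=40.080; C₋=(9.8856,-5.2606) cross=-40.080
  mode + wants cross > 0 → take C=(6.5406,5.9824) (cross=40.080)
ex = (C−B)/|BC| = (0.6091,0.7931); ey = (-0.7931,0.6091)
P = B + -1.20·ex + 2.36·ey = (-2.1527,-1.4631)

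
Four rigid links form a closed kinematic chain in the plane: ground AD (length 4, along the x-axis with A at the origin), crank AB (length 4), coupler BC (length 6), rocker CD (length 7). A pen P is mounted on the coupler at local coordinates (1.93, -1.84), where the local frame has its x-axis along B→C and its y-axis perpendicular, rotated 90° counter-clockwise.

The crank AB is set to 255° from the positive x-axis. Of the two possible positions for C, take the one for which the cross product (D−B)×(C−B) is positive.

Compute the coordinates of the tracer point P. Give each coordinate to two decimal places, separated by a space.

0.18 -1.49

A=(0,0), D=(4.00,0)
B = A + 4.00·(cos255°, sin255°) = (-1.0353, -3.8637)
|BD| = 6.3468
circle(B,6.00) ∩ circle(D,7.00): a=2.1493, h=5.6018
  candidates: C₊=(-2.7403,1.8889) cross=35.554; C₋=(4.0800,-6.9995) cross=-35.554
  mode + wants cross > 0 → take C=(-2.7403,1.8889) (cross=35.554)
ex = (C−B)/|BC| = (-0.2842,0.9588); ey = (-0.9588,-0.2842)
P = B + 1.93·ex + -1.84·ey = (0.1804,-1.4904)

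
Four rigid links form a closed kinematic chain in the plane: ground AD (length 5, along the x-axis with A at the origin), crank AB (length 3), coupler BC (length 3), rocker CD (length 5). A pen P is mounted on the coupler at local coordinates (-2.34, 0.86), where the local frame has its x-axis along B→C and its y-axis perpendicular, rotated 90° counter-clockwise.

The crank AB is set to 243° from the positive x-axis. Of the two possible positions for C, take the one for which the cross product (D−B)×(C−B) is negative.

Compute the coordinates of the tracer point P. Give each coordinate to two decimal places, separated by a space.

-3.34 -1.15

A=(0,0), D=(5.00,0)
B = A + 3.00·(cos243°, sin243°) = (-1.3620, -2.6730)
|BD| = 6.9007
circle(B,3.00) ∩ circle(D,5.00): a=2.2910, h=1.9368
  candidates: C₊=(-0.0000,0.0000) cross=13.365; C₋=(1.5004,-3.5711) cross=-13.365
  mode - wants cross < 0 → take C=(1.5004,-3.5711) (cross=-13.365)
ex = (C−B)/|BC| = (0.9541,-0.2994); ey = (0.2994,0.9541)
P = B + -2.34·ex + 0.86·ey = (-3.3372,-1.1519)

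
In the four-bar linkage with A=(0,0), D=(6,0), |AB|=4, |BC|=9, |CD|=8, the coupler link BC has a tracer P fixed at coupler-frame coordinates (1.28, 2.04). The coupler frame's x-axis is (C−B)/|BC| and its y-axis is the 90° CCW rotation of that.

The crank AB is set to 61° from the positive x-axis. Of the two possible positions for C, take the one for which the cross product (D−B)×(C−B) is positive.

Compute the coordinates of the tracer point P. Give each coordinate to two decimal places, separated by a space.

2.40 5.86

A=(0,0), D=(6.00,0)
B = A + 4.00·(cos61°, sin61°) = (1.9392, 3.4985)
|BD| = 5.3600
circle(B,9.00) ∩ circle(D,8.00): a=4.2658, h=7.9248
  candidates: C₊=(10.3436,6.7181) cross=42.477; C₋=(-0.0015,-5.2898) cross=-42.477
  mode + wants cross > 0 → take C=(10.3436,6.7181) (cross=42.477)
ex = (C−B)/|BC| = (0.9338,0.3577); ey = (-0.3577,0.9338)
P = B + 1.28·ex + 2.04·ey = (2.4048,5.8614)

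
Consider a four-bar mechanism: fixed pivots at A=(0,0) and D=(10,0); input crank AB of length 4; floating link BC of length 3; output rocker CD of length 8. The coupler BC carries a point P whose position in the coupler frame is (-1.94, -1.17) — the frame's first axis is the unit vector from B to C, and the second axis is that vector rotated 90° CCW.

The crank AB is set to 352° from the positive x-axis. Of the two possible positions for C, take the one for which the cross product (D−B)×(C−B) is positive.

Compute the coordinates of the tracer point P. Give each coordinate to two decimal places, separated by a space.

A=(0,0), D=(10.00,0)
B = A + 4.00·(cos352°, sin352°) = (3.9611, -0.5567)
|BD| = 6.0645
circle(B,3.00) ∩ circle(D,8.00): a=-1.5023, h=2.5967
  candidates: C₊=(2.2268,1.8912) cross=15.748; C₋=(2.7035,-3.2804) cross=-15.748
  mode + wants cross > 0 → take C=(2.2268,1.8912) (cross=15.748)
ex = (C−B)/|BC| = (-0.5781,0.8160); ey = (-0.8160,-0.5781)
P = B + -1.94·ex + -1.17·ey = (6.0373,-1.4633)

6.04 -1.46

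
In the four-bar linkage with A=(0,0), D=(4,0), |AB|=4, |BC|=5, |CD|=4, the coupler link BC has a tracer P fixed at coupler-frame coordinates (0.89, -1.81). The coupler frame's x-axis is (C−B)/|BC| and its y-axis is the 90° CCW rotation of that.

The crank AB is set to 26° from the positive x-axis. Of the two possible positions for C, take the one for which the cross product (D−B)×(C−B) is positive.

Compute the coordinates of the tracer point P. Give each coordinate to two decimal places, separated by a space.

3.47 -0.26

A=(0,0), D=(4.00,0)
B = A + 4.00·(cos26°, sin26°) = (3.5952, 1.7535)
|BD| = 1.7996
circle(B,5.00) ∩ circle(D,4.00): a=3.4003, h=3.6657
  candidates: C₊=(7.9319,-0.7351) cross=6.597; C₋=(0.7883,-2.3843) cross=-6.597
  mode + wants cross > 0 → take C=(7.9319,-0.7351) (cross=6.597)
ex = (C−B)/|BC| = (0.8673,-0.4977); ey = (0.4977,0.8673)
P = B + 0.89·ex + -1.81·ey = (3.4662,-0.2594)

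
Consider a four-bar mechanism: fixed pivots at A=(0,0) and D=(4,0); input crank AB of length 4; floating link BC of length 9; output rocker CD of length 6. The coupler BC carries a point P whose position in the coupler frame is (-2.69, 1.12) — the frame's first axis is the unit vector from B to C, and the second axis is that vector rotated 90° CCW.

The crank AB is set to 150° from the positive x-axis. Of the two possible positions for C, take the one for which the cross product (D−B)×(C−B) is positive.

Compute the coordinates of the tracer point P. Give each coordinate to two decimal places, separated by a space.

-6.37 1.82

A=(0,0), D=(4.00,0)
B = A + 4.00·(cos150°, sin150°) = (-3.4641, 2.0000)
|BD| = 7.7274
circle(B,9.00) ∩ circle(D,6.00): a=6.7754, h=5.9240
  candidates: C₊=(4.6137,5.9685) cross=45.777; C₋=(1.5472,-5.4757) cross=-45.777
  mode + wants cross > 0 → take C=(4.6137,5.9685) (cross=45.777)
ex = (C−B)/|BC| = (0.8975,0.4409); ey = (-0.4409,0.8975)
P = B + -2.69·ex + 1.12·ey = (-6.3723,1.8191)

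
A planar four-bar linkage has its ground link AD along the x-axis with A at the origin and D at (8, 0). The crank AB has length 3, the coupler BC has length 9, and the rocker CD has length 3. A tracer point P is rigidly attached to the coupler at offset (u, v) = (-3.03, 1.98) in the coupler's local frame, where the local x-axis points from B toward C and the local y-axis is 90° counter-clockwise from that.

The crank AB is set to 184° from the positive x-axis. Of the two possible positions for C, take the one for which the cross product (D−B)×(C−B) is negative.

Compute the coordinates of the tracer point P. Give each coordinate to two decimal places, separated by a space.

A=(0,0), D=(8.00,0)
B = A + 3.00·(cos184°, sin184°) = (-2.9927, -0.2093)
|BD| = 10.9947
circle(B,9.00) ∩ circle(D,3.00): a=8.7717, h=2.0145
  candidates: C₊=(5.7390,1.9718) cross=22.149; C₋=(5.8157,-2.0564) cross=-22.149
  mode - wants cross < 0 → take C=(5.8157,-2.0564) (cross=-22.149)
ex = (C−B)/|BC| = (0.9787,-0.2052); ey = (0.2052,0.9787)
P = B + -3.03·ex + 1.98·ey = (-5.5518,2.3505)

-5.55 2.35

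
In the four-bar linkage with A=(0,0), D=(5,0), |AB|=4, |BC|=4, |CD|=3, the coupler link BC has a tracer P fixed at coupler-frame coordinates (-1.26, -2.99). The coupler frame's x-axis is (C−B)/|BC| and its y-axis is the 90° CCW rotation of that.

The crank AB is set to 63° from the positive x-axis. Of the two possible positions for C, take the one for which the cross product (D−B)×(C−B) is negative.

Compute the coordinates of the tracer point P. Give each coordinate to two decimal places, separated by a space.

A=(0,0), D=(5.00,0)
B = A + 4.00·(cos63°, sin63°) = (1.8160, 3.5640)
|BD| = 4.7792
circle(B,4.00) ∩ circle(D,3.00): a=3.1219, h=2.5007
  candidates: C₊=(5.7608,2.9019) cross=11.951; C₋=(2.0310,-0.4302) cross=-11.951
  mode - wants cross < 0 → take C=(2.0310,-0.4302) (cross=-11.951)
ex = (C−B)/|BC| = (0.0538,-0.9986); ey = (0.9986,0.0538)
P = B + -1.26·ex + -2.99·ey = (-1.2375,4.6615)

-1.24 4.66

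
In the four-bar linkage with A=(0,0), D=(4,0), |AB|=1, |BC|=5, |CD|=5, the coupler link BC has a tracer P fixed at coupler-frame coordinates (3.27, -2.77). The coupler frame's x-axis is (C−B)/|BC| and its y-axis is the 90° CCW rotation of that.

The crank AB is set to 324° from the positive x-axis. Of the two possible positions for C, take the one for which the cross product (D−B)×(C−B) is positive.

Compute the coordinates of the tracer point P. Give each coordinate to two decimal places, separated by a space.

4.03 2.24

A=(0,0), D=(4.00,0)
B = A + 1.00·(cos324°, sin324°) = (0.8090, -0.5878)
|BD| = 3.2447
circle(B,5.00) ∩ circle(D,5.00): a=1.6223, h=4.7295
  candidates: C₊=(1.5477,4.3573) cross=15.346; C₋=(3.2613,-4.9451) cross=-15.346
  mode + wants cross > 0 → take C=(1.5477,4.3573) (cross=15.346)
ex = (C−B)/|BC| = (0.1477,0.9890); ey = (-0.9890,0.1477)
P = B + 3.27·ex + -2.77·ey = (4.0317,2.2371)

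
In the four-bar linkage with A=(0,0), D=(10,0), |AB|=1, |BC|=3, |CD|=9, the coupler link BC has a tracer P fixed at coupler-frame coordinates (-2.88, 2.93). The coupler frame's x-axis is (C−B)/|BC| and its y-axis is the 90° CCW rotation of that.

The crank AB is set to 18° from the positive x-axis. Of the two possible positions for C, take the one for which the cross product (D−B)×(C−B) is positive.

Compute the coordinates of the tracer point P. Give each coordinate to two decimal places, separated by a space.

-2.53 -1.87

A=(0,0), D=(10.00,0)
B = A + 1.00·(cos18°, sin18°) = (0.9511, 0.3090)
|BD| = 9.0542
circle(B,3.00) ∩ circle(D,9.00): a=0.5511, h=2.9490
  candidates: C₊=(1.6024,3.2374) cross=26.700; C₋=(1.4012,-2.6570) cross=-26.700
  mode + wants cross > 0 → take C=(1.6024,3.2374) (cross=26.700)
ex = (C−B)/|BC| = (0.2171,0.9761); ey = (-0.9761,0.2171)
P = B + -2.88·ex + 2.93·ey = (-2.5344,-1.8661)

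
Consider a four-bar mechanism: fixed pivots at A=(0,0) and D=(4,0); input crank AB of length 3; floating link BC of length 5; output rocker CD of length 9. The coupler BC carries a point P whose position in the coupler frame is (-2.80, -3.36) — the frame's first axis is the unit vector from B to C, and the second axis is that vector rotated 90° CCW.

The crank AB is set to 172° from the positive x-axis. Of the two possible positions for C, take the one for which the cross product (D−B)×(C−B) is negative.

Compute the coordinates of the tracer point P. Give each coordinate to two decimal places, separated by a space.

-5.83 3.73

A=(0,0), D=(4.00,0)
B = A + 3.00·(cos172°, sin172°) = (-2.9708, 0.4175)
|BD| = 6.9833
circle(B,5.00) ∩ circle(D,9.00): a=-0.5179, h=4.9731
  candidates: C₊=(-3.1905,5.4127) cross=34.729; C₋=(-3.7851,-4.5157) cross=-34.729
  mode - wants cross < 0 → take C=(-3.7851,-4.5157) (cross=-34.729)
ex = (C−B)/|BC| = (-0.1629,-0.9866); ey = (0.9866,-0.1629)
P = B + -2.80·ex + -3.36·ey = (-5.8299,3.7274)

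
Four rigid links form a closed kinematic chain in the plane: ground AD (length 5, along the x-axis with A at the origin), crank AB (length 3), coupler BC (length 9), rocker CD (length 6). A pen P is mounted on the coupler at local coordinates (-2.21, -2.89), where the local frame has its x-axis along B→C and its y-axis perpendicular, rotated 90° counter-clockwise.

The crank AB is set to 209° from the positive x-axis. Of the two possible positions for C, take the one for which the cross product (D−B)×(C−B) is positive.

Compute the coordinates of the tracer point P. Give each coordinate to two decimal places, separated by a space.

A=(0,0), D=(5.00,0)
B = A + 3.00·(cos209°, sin209°) = (-2.6239, -1.4544)
|BD| = 7.7614
circle(B,9.00) ∩ circle(D,6.00): a=6.7797, h=5.9191
  candidates: C₊=(2.9265,5.6303) cross=45.941; C₋=(5.1449,-5.9982) cross=-45.941
  mode + wants cross > 0 → take C=(2.9265,5.6303) (cross=45.941)
ex = (C−B)/|BC| = (0.6167,0.7872); ey = (-0.7872,0.6167)
P = B + -2.21·ex + -2.89·ey = (-1.7118,-4.9764)

-1.71 -4.98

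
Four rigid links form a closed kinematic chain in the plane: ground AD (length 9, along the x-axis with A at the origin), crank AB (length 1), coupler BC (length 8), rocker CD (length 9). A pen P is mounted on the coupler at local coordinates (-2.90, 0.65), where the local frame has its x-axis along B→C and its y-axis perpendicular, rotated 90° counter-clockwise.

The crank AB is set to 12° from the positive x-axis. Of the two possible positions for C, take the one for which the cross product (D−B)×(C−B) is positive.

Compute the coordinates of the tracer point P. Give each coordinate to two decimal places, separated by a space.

A=(0,0), D=(9.00,0)
B = A + 1.00·(cos12°, sin12°) = (0.9781, 0.2079)
|BD| = 8.0245
circle(B,8.00) ∩ circle(D,9.00): a=2.9530, h=7.4350
  candidates: C₊=(4.1228,7.5639) cross=59.663; C₋=(3.7375,-7.3011) cross=-59.663
  mode + wants cross > 0 → take C=(4.1228,7.5639) (cross=59.663)
ex = (C−B)/|BC| = (0.3931,0.9195); ey = (-0.9195,0.3931)
P = B + -2.90·ex + 0.65·ey = (-0.7595,-2.2031)

-0.76 -2.20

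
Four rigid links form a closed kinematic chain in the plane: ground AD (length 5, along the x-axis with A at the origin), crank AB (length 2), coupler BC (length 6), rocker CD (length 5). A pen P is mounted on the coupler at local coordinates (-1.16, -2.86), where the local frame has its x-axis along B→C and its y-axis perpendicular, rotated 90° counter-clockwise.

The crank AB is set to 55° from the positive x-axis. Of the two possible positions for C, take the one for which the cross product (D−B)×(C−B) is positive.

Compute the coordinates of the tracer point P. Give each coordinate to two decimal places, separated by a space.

1.70 -1.40

A=(0,0), D=(5.00,0)
B = A + 2.00·(cos55°, sin55°) = (1.1472, 1.6383)
|BD| = 4.1867
circle(B,6.00) ∩ circle(D,5.00): a=3.4070, h=4.9388
  candidates: C₊=(6.2151,4.8501) cross=20.677; C₋=(2.3499,-4.2399) cross=-20.677
  mode + wants cross > 0 → take C=(6.2151,4.8501) (cross=20.677)
ex = (C−B)/|BC| = (0.8447,0.5353); ey = (-0.5353,0.8447)
P = B + -1.16·ex + -2.86·ey = (1.6983,-1.3984)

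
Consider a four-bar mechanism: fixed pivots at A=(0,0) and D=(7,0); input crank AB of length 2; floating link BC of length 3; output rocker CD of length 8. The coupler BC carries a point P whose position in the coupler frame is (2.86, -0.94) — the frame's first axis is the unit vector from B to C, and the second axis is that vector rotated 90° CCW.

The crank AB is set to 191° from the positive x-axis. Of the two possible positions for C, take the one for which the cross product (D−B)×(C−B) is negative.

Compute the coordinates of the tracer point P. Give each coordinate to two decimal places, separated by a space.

A=(0,0), D=(7.00,0)
B = A + 2.00·(cos191°, sin191°) = (-1.9633, -0.3816)
|BD| = 8.9714
circle(B,3.00) ∩ circle(D,8.00): a=1.4204, h=2.6424
  candidates: C₊=(-0.6566,2.3189) cross=23.706; C₋=(-0.4318,-2.9613) cross=-23.706
  mode - wants cross < 0 → take C=(-0.4318,-2.9613) (cross=-23.706)
ex = (C−B)/|BC| = (0.5105,-0.8599); ey = (0.8599,0.5105)
P = B + 2.86·ex + -0.94·ey = (-1.3115,-3.3207)

-1.31 -3.32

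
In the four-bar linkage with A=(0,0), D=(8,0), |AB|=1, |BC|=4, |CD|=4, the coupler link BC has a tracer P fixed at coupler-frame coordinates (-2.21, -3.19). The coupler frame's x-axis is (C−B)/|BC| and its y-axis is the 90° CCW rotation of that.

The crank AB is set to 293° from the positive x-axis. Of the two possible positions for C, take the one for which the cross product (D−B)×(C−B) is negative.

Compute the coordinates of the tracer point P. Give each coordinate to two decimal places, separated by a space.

A=(0,0), D=(8.00,0)
B = A + 1.00·(cos293°, sin293°) = (0.3907, -0.9205)
|BD| = 7.6647
circle(B,4.00) ∩ circle(D,4.00): a=3.8324, h=1.1458
  candidates: C₊=(4.0578,0.6773) cross=8.782; C₋=(4.3330,-1.5978) cross=-8.782
  mode - wants cross < 0 → take C=(4.3330,-1.5978) (cross=-8.782)
ex = (C−B)/|BC| = (0.9856,-0.1693); ey = (0.1693,0.9856)
P = B + -2.21·ex + -3.19·ey = (-2.3275,-3.6902)

-2.33 -3.69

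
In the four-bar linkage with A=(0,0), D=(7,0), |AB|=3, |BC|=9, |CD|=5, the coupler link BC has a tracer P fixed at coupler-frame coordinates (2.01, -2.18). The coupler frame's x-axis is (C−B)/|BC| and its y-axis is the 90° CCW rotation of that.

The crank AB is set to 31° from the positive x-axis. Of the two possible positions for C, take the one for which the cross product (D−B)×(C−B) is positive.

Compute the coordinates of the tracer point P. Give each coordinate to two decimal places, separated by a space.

4.70 -0.52

A=(0,0), D=(7.00,0)
B = A + 3.00·(cos31°, sin31°) = (2.5715, 1.5451)
|BD| = 4.6903
circle(B,9.00) ∩ circle(D,5.00): a=8.3149, h=3.4442
  candidates: C₊=(11.5569,2.0579) cross=16.154; C₋=(9.2877,-4.4460) cross=-16.154
  mode + wants cross > 0 → take C=(11.5569,2.0579) (cross=16.154)
ex = (C−B)/|BC| = (0.9984,0.0570); ey = (-0.0570,0.9984)
P = B + 2.01·ex + -2.18·ey = (4.7024,-0.5168)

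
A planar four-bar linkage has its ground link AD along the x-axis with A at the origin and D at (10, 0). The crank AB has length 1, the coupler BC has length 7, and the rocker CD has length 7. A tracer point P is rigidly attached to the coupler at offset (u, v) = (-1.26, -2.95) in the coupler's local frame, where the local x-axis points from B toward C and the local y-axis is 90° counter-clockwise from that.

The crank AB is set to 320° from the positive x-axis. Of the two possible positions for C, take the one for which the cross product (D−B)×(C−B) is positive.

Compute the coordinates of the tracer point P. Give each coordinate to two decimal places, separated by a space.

A=(0,0), D=(10.00,0)
B = A + 1.00·(cos320°, sin320°) = (0.7660, -0.6428)
|BD| = 9.2563
circle(B,7.00) ∩ circle(D,7.00): a=4.6282, h=5.2517
  candidates: C₊=(5.0183,4.9176) cross=48.611; C₋=(5.7477,-5.5604) cross=-48.611
  mode + wants cross > 0 → take C=(5.0183,4.9176) (cross=48.611)
ex = (C−B)/|BC| = (0.6075,0.7943); ey = (-0.7943,0.6075)
P = B + -1.26·ex + -2.95·ey = (2.3439,-3.4357)

2.34 -3.44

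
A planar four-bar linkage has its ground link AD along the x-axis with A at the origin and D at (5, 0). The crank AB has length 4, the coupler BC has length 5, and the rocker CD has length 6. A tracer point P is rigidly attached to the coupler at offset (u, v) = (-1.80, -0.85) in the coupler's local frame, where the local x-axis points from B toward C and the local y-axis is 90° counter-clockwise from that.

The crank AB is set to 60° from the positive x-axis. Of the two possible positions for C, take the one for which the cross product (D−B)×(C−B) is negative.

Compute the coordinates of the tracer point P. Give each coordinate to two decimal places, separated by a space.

A=(0,0), D=(5.00,0)
B = A + 4.00·(cos60°, sin60°) = (2.0000, 3.4641)
|BD| = 4.5826
circle(B,5.00) ∩ circle(D,6.00): a=1.0911, h=4.8795
  candidates: C₊=(6.4028,5.8337) cross=22.361; C₋=(-0.9743,-0.5551) cross=-22.361
  mode - wants cross < 0 → take C=(-0.9743,-0.5551) (cross=-22.361)
ex = (C−B)/|BC| = (-0.5949,-0.8038); ey = (0.8038,-0.5949)
P = B + -1.80·ex + -0.85·ey = (2.3875,5.4166)

2.39 5.42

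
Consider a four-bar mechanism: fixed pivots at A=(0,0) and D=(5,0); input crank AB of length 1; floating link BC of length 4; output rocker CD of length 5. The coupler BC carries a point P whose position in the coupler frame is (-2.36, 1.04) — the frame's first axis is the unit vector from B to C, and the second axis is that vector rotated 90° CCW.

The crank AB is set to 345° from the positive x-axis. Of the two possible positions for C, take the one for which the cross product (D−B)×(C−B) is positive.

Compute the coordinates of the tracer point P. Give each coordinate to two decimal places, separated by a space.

-0.45 -2.42

A=(0,0), D=(5.00,0)
B = A + 1.00·(cos345°, sin345°) = (0.9659, -0.2588)
|BD| = 4.0424
circle(B,4.00) ∩ circle(D,5.00): a=0.9080, h=3.8956
  candidates: C₊=(1.6226,3.6869) cross=15.747; C₋=(2.1215,-4.0883) cross=-15.747
  mode + wants cross > 0 → take C=(1.6226,3.6869) (cross=15.747)
ex = (C−B)/|BC| = (0.1642,0.9864); ey = (-0.9864,0.1642)
P = B + -2.36·ex + 1.04·ey = (-0.4474,-2.4161)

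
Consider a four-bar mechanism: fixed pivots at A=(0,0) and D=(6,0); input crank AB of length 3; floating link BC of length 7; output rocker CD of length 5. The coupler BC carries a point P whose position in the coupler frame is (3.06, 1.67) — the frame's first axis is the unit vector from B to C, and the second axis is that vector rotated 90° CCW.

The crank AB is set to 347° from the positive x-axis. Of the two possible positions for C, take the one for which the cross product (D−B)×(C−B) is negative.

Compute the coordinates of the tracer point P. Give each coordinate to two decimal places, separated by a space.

A=(0,0), D=(6.00,0)
B = A + 3.00·(cos347°, sin347°) = (2.9231, -0.6749)
|BD| = 3.1500
circle(B,7.00) ∩ circle(D,5.00): a=5.3845, h=4.4729
  candidates: C₊=(7.2243,4.8478) cross=14.090; C₋=(9.1409,-3.8904) cross=-14.090
  mode - wants cross < 0 → take C=(9.1409,-3.8904) (cross=-14.090)
ex = (C−B)/|BC| = (0.8883,-0.4594); ey = (0.4594,0.8883)
P = B + 3.06·ex + 1.67·ey = (6.4083,-0.5971)

6.41 -0.60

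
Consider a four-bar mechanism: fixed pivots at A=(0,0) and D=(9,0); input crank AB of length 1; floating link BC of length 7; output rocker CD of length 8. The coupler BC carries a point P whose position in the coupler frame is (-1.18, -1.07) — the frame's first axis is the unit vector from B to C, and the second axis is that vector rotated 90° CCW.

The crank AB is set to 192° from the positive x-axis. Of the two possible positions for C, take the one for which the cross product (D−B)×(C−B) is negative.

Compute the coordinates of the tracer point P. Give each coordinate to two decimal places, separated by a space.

-2.55 0.05

A=(0,0), D=(9.00,0)
B = A + 1.00·(cos192°, sin192°) = (-0.9781, -0.2079)
|BD| = 9.9803
circle(B,7.00) ∩ circle(D,8.00): a=4.2387, h=5.5708
  candidates: C₊=(3.1436,5.4500) cross=55.598; C₋=(3.3757,-5.6892) cross=-55.598
  mode - wants cross < 0 → take C=(3.3757,-5.6892) (cross=-55.598)
ex = (C−B)/|BC| = (0.6220,-0.7830); ey = (0.7830,0.6220)
P = B + -1.18·ex + -1.07·ey = (-2.5499,0.0506)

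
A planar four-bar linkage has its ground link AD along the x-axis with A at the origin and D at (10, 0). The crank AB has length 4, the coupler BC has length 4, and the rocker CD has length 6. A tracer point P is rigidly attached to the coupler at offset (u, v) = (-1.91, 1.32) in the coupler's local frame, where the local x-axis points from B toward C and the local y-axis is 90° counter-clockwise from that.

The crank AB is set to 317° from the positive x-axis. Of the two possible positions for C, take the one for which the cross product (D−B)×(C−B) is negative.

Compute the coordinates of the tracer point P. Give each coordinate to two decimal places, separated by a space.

A=(0,0), D=(10.00,0)
B = A + 4.00·(cos317°, sin317°) = (2.9254, -2.7280)
|BD| = 7.5823
circle(B,4.00) ∩ circle(D,6.00): a=2.4723, h=3.1445
  candidates: C₊=(4.1008,1.0954) cross=23.842; C₋=(6.3635,-4.7724) cross=-23.842
  mode - wants cross < 0 → take C=(6.3635,-4.7724) (cross=-23.842)
ex = (C−B)/|BC| = (0.8595,-0.5111); ey = (0.5111,0.8595)
P = B + -1.91·ex + 1.32·ey = (1.9584,-0.6172)

1.96 -0.62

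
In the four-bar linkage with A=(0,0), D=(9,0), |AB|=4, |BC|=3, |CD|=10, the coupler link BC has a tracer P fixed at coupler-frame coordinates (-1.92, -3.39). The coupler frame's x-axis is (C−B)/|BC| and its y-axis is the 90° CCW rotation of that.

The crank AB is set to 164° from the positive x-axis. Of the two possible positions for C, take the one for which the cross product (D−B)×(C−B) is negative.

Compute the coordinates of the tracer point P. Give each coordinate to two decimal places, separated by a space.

A=(0,0), D=(9.00,0)
B = A + 4.00·(cos164°, sin164°) = (-3.8450, 1.1025)
|BD| = 12.8923
circle(B,3.00) ∩ circle(D,10.00): a=2.9169, h=0.7012
  candidates: C₊=(-0.8789,1.5518) cross=9.040; C₋=(-0.9988,0.1544) cross=-9.040
  mode - wants cross < 0 → take C=(-0.9988,0.1544) (cross=-9.040)
ex = (C−B)/|BC| = (0.9487,-0.3160); ey = (0.3160,0.9487)
P = B + -1.92·ex + -3.39·ey = (-6.7380,-1.5069)

-6.74 -1.51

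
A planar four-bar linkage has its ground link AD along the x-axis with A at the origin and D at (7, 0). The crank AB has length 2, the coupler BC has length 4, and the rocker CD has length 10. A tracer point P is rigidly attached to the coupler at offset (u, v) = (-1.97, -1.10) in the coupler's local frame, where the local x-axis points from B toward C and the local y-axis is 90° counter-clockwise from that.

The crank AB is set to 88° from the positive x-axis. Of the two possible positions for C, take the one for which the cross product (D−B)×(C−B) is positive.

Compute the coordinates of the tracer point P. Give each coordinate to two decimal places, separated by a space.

1.71 0.45

A=(0,0), D=(7.00,0)
B = A + 2.00·(cos88°, sin88°) = (0.0698, 1.9988)
|BD| = 7.2127
circle(B,4.00) ∩ circle(D,10.00): a=-2.2167, h=3.3296
  candidates: C₊=(-1.1374,5.8123) cross=24.015; C₋=(-2.9828,-0.5861) cross=-24.015
  mode + wants cross > 0 → take C=(-1.1374,5.8123) (cross=24.015)
ex = (C−B)/|BC| = (-0.3018,0.9534); ey = (-0.9534,-0.3018)
P = B + -1.97·ex + -1.10·ey = (1.7131,0.4526)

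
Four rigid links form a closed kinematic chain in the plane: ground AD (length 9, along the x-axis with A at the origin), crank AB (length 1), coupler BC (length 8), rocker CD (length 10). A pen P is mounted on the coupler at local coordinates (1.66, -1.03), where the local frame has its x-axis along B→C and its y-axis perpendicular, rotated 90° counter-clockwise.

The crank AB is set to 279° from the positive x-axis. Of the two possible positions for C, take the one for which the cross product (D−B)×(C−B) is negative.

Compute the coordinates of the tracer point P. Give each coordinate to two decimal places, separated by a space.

A=(0,0), D=(9.00,0)
B = A + 1.00·(cos279°, sin279°) = (0.1564, -0.9877)
|BD| = 8.8985
circle(B,8.00) ∩ circle(D,10.00): a=2.4265, h=7.6231
  candidates: C₊=(1.7218,6.8577) cross=67.835; C₋=(3.4140,-8.2944) cross=-67.835
  mode - wants cross < 0 → take C=(3.4140,-8.2944) (cross=-67.835)
ex = (C−B)/|BC| = (0.4072,-0.9133); ey = (0.9133,0.4072)
P = B + 1.66·ex + -1.03·ey = (-0.1084,-2.9232)

-0.11 -2.92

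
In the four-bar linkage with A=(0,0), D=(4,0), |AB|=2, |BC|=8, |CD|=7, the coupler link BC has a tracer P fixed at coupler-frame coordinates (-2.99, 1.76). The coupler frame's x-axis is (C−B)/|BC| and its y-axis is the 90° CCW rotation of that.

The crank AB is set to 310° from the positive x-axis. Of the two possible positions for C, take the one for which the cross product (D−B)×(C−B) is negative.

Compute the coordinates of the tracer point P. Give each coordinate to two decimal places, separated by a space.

-0.38 1.51

A=(0,0), D=(4.00,0)
B = A + 2.00·(cos310°, sin310°) = (1.2856, -1.5321)
|BD| = 3.1170
circle(B,8.00) ∩ circle(D,7.00): a=3.9647, h=6.9485
  candidates: C₊=(1.3228,6.4678) cross=21.658; C₋=(8.1537,-5.6345) cross=-21.658
  mode - wants cross < 0 → take C=(8.1537,-5.6345) (cross=-21.658)
ex = (C−B)/|BC| = (0.8585,-0.5128); ey = (0.5128,0.8585)
P = B + -2.99·ex + 1.76·ey = (-0.3788,1.5122)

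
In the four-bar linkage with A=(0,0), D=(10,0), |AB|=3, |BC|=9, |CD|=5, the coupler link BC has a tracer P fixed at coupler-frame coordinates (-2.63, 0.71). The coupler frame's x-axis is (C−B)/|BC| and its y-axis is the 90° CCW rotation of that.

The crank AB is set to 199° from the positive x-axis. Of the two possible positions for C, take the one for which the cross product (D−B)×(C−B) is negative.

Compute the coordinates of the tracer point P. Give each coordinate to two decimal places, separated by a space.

-5.25 0.29

A=(0,0), D=(10.00,0)
B = A + 3.00·(cos199°, sin199°) = (-2.8366, -0.9767)
|BD| = 12.8737
circle(B,9.00) ∩ circle(D,5.00): a=8.6118, h=2.6147
  candidates: C₊=(5.5521,2.2838) cross=33.661; C₋=(5.9488,-2.9305) cross=-33.661
  mode - wants cross < 0 → take C=(5.9488,-2.9305) (cross=-33.661)
ex = (C−B)/|BC| = (0.9762,-0.2171); ey = (0.2171,0.9762)
P = B + -2.63·ex + 0.71·ey = (-5.2497,0.2873)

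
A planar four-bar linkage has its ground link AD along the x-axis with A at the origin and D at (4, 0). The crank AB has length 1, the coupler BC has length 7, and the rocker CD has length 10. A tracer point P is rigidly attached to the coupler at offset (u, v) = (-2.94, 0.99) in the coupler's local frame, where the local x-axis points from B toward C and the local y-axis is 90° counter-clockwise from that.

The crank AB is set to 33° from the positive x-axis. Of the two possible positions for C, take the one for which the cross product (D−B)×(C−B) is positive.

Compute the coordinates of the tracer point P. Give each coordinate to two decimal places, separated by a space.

2.69 -1.94

A=(0,0), D=(4.00,0)
B = A + 1.00·(cos33°, sin33°) = (0.8387, 0.5446)
|BD| = 3.2079
circle(B,7.00) ∩ circle(D,10.00): a=-6.3452, h=2.9562
  candidates: C₊=(-4.9125,4.5352) cross=9.483; C₋=(-5.9163,-1.2913) cross=-9.483
  mode + wants cross > 0 → take C=(-4.9125,4.5352) (cross=9.483)
ex = (C−B)/|BC| = (-0.8216,0.5701); ey = (-0.5701,-0.8216)
P = B + -2.94·ex + 0.99·ey = (2.6898,-1.9448)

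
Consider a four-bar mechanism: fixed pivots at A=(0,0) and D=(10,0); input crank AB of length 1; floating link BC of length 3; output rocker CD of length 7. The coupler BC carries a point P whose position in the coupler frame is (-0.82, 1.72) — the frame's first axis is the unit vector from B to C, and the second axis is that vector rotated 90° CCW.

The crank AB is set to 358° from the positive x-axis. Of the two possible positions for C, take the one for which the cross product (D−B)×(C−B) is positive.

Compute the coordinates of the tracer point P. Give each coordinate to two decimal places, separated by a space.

A=(0,0), D=(10.00,0)
B = A + 1.00·(cos358°, sin358°) = (0.9994, -0.0349)
|BD| = 9.0007
circle(B,3.00) ∩ circle(D,7.00): a=2.2783, h=1.9518
  candidates: C₊=(3.2701,1.9257) cross=17.567; C₋=(3.2852,-1.9778) cross=-17.567
  mode + wants cross > 0 → take C=(3.2701,1.9257) (cross=17.567)
ex = (C−B)/|BC| = (0.7569,0.6535); ey = (-0.6535,0.7569)
P = B + -0.82·ex + 1.72·ey = (-0.7453,0.7311)

-0.75 0.73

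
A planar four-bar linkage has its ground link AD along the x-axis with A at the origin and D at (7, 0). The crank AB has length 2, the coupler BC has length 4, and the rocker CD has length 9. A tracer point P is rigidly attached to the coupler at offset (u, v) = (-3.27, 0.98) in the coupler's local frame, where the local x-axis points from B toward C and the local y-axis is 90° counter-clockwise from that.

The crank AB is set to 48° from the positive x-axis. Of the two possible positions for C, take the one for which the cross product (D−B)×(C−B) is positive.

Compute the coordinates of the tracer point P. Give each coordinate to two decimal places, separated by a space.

1.91 -1.88

A=(0,0), D=(7.00,0)
B = A + 2.00·(cos48°, sin48°) = (1.3383, 1.4863)
|BD| = 5.8536
circle(B,4.00) ∩ circle(D,9.00): a=-2.6254, h=3.0178
  candidates: C₊=(-0.4348,5.0718) cross=17.665; C₋=(-1.9673,-0.7660) cross=-17.665
  mode + wants cross > 0 → take C=(-0.4348,5.0718) (cross=17.665)
ex = (C−B)/|BC| = (-0.4433,0.8964); ey = (-0.8964,-0.4433)
P = B + -3.27·ex + 0.98·ey = (1.9093,-1.8793)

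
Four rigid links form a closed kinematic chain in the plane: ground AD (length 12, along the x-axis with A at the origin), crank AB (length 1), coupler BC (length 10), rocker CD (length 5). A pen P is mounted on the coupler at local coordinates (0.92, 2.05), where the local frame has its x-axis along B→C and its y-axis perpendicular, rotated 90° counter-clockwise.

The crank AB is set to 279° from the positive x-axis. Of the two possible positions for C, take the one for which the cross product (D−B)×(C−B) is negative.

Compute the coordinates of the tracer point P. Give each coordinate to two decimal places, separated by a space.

1.72 0.63

A=(0,0), D=(12.00,0)
B = A + 1.00·(cos279°, sin279°) = (0.1564, -0.9877)
|BD| = 11.8847
circle(B,10.00) ∩ circle(D,5.00): a=9.0977, h=4.1512
  candidates: C₊=(8.8776,3.9052) cross=49.336; C₋=(9.5676,-4.3685) cross=-49.336
  mode - wants cross < 0 → take C=(9.5676,-4.3685) (cross=-49.336)
ex = (C−B)/|BC| = (0.9411,-0.3381); ey = (0.3381,0.9411)
P = B + 0.92·ex + 2.05·ey = (1.7153,0.6306)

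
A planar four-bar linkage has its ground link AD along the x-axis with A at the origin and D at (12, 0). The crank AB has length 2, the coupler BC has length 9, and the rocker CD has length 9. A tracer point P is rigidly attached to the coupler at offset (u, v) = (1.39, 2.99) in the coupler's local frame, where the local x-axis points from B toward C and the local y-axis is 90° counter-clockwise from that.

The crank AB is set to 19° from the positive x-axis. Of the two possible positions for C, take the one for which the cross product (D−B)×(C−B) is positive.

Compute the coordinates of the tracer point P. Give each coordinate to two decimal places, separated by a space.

A=(0,0), D=(12.00,0)
B = A + 2.00·(cos19°, sin19°) = (1.8910, 0.6511)
|BD| = 10.1299
circle(B,9.00) ∩ circle(D,9.00): a=5.0650, h=7.4395
  candidates: C₊=(7.4237,7.7497) cross=75.362; C₋=(6.4673,-7.0986) cross=-75.362
  mode + wants cross > 0 → take C=(7.4237,7.7497) (cross=75.362)
ex = (C−B)/|BC| = (0.6147,0.7887); ey = (-0.7887,0.6147)
P = B + 1.39·ex + 2.99·ey = (0.3872,3.5855)

0.39 3.59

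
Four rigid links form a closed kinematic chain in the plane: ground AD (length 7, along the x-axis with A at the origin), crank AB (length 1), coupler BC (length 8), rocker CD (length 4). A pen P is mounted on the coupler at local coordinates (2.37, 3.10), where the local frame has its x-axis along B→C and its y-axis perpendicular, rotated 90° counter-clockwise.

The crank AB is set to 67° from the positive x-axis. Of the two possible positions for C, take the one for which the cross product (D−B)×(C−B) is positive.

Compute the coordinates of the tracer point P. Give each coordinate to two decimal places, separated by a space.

1.43 4.68

A=(0,0), D=(7.00,0)
B = A + 1.00·(cos67°, sin67°) = (0.3907, 0.9205)
|BD| = 6.6731
circle(B,8.00) ∩ circle(D,4.00): a=6.9331, h=3.9915
  candidates: C₊=(7.8081,3.9175) cross=26.636; C₋=(6.7069,-3.9892) cross=-26.636
  mode + wants cross > 0 → take C=(7.8081,3.9175) (cross=26.636)
ex = (C−B)/|BC| = (0.9272,0.3746); ey = (-0.3746,0.9272)
P = B + 2.37·ex + 3.10·ey = (1.4268,4.6826)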